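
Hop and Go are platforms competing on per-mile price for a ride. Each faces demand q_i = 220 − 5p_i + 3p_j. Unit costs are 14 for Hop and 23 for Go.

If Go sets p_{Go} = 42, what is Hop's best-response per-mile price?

41.6

Hop's profit: π = (p_{Hop} − 14)(220 − 5p_{Hop} + 3p_{Go}).
∂π/∂p_{Hop} = 290 − 10p_{Hop} + 3p_{Go} = 0 ⇒ p_{Hop} = 29 + 0.3p_{Go}.
At p_{Go} = 42: p_{Hop} = 29 + 0.3·42 = 41.6.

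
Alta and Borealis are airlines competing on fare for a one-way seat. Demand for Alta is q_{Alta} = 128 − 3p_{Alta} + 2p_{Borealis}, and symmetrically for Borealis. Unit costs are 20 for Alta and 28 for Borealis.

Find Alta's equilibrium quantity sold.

Alta's profit: π = (p_{Alta} − 20)(128 − 3p_{Alta} + 2p_{Borealis}).
∂π/∂p_{Alta} = 188 − 6p_{Alta} + 2p_{Borealis} = 0 ⇒ p_{Alta} = 94/3 + (1/3)p_{Borealis}.
Similarly p_{Borealis} = 106/3 + (1/3)p_{Alta}.
Solving the two reaction functions simultaneously: (1 − (1/3)(1/3))p_{Alta} = 94/3 + (1/3)·(106/3), so (8/9)p_{Alta} = 388/9 and p_{Alta} = 48.5.
Then p_{Borealis} = 106/3 + (1/3)·48.5 = 51.5.
q_{Alta} = 128 − 3·48.5 + 2·51.5 = 85.5.

85.5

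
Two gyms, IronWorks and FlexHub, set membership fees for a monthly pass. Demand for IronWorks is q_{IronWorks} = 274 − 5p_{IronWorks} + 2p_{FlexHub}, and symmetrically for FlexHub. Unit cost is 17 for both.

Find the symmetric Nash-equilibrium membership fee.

44.875

IronWorks's profit: π = (p_{IronWorks} − 17)(274 − 5p_{IronWorks} + 2p_{FlexHub}).
∂π/∂p_{IronWorks} = 359 − 10p_{IronWorks} + 2p_{FlexHub} = 0 ⇒ p_{IronWorks} = 35.9 + 0.2p_{FlexHub}.
The game is symmetric, so in equilibrium p_{FlexHub} = p_{IronWorks}: the reaction function gives 0.8p_{IronWorks} = 35.9, hence p_{IronWorks} = 44.875.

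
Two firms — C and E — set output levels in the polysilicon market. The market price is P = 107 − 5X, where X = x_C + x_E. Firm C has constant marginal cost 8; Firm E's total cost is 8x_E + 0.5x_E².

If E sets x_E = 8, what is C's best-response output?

5.9

Firm C's profit: π = x_C(107 − 5(x_C + x_E)) − 8x_C.
∂π/∂x_C = 99 − 10x_C − 5x_E = 0, so x_C = 9.9 − 0.5x_E.
At x_E = 8: x_C = 9.9 − 0.5·8 = 5.9.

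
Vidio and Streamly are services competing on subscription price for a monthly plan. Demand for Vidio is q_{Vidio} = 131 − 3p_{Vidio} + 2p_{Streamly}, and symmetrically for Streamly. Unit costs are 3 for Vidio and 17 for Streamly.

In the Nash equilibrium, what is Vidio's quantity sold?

103.875

Vidio's profit: π = (p_{Vidio} − 3)(131 − 3p_{Vidio} + 2p_{Streamly}).
∂π/∂p_{Vidio} = 140 − 6p_{Vidio} + 2p_{Streamly} = 0 ⇒ p_{Vidio} = 70/3 + (1/3)p_{Streamly}.
Similarly p_{Streamly} = 91/3 + (1/3)p_{Vidio}.
Solving the two reaction functions simultaneously: (1 − (1/3)(1/3))p_{Vidio} = 70/3 + (1/3)·(91/3), so (8/9)p_{Vidio} = 301/9 and p_{Vidio} = 37.625.
Then p_{Streamly} = 91/3 + (1/3)·37.625 = 42.875.
q_{Vidio} = 131 − 3·37.625 + 2·42.875 = 103.875.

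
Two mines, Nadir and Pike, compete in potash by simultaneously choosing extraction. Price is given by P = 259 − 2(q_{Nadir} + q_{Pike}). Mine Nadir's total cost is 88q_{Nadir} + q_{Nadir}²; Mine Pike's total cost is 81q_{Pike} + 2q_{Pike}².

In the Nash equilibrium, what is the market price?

180

Mine Nadir's profit: π = q_{Nadir}(259 − 2(q_{Nadir} + q_{Pike})) − 88q_{Nadir} − q_{Nadir}².
∂π/∂q_{Nadir} = 171 − 6q_{Nadir} − 2q_{Pike} = 0, so q_{Nadir} = 28.5 − (1/3)q_{Pike}.
For Pike: ∂π/∂q_{Pike} = 178 − 8q_{Pike} − 2q_{Nadir} = 0 ⇒ q_{Pike} = 22.25 − 0.25q_{Nadir}.
Solving the two reaction functions simultaneously: (1 − (−1/3)(−0.25))q_{Nadir} = 28.5 − (1/3)·22.25, so (11/12)q_{Nadir} = 253/12 and q_{Nadir} = 23.
Then q_{Pike} = 22.25 − 0.25·23 = 16.5.
Equilibrium price: P = 259 − 2·39.5 = 180.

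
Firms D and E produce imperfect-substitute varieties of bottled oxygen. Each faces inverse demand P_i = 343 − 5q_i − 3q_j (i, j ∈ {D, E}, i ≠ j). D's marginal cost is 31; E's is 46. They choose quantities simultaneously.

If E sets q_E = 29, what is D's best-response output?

22.5

Firm D's profit: π = q_D(343 − 5q_D − 3q_E) − 31q_D.
∂π/∂q_D = 312 − 10q_D − 3q_E = 0 ⇒ q_D = 31.2 − 0.3q_E.
At q_E = 29: q_D = 31.2 − 0.3·29 = 22.5.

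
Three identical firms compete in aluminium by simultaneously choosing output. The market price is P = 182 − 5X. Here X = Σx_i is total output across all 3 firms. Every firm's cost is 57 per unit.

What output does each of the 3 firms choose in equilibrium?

A representative firm's profit is π_i = x_i(182 − 5X) − 57x_i, with X = x_i + Σ_{j≠i} x_j.
First-order condition: 125 − 10x_i − 5Σ_{j≠i} x_j = 0.
In a symmetric equilibrium every firm chooses the same x, so Σ_{j≠i} x_j = 2x. The condition becomes 125 − 20x = 0, giving x = 125/20 = 6.25.

6.25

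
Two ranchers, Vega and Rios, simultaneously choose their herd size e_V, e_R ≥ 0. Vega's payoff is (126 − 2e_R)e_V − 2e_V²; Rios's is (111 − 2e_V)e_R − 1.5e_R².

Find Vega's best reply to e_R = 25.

19

Expanding Vega's payoff: 126e_V − 2e_Re_V − 2e_V².
∂π/∂e_V = 126 − 2e_R − 4e_V = 0, so e_V = 31.5 − 0.5e_R.
At e_R = 25: e_V = 31.5 − 0.5·25 = 19.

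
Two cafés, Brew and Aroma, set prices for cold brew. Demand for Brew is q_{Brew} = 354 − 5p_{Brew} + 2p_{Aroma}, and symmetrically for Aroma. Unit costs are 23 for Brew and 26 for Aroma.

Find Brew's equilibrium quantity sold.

Brew's profit: π = (p_{Brew} − 23)(354 − 5p_{Brew} + 2p_{Aroma}).
∂π/∂p_{Brew} = 469 − 10p_{Brew} + 2p_{Aroma} = 0 ⇒ p_{Brew} = 46.9 + 0.2p_{Aroma}.
Similarly p_{Aroma} = 48.4 + 0.2p_{Brew}.
Solving the two reaction functions simultaneously: (1 − (0.2)(0.2))p_{Brew} = 46.9 + 0.2·48.4, so 0.96p_{Brew} = 56.58 and p_{Brew} = 58.9375.
Then p_{Aroma} = 48.4 + 0.2·58.9375 = 60.1875.
q_{Brew} = 354 − 5·58.9375 + 2·60.1875 = 179.6875.

179.6875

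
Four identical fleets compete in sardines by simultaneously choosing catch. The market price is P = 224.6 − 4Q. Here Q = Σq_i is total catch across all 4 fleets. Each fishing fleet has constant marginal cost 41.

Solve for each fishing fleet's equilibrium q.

A representative fishing fleet's profit is π_i = q_i(224.6 − 4Q) − 41q_i, with Q = q_i + Σ_{j≠i} q_j.
First-order condition: 183.6 − 8q_i − 4Σ_{j≠i} q_j = 0.
Imposing symmetry (q_j = q for all j) turns Σ_{j≠i} q_j into 3q, so 183.6 = 20q and q = 9.18.

9.18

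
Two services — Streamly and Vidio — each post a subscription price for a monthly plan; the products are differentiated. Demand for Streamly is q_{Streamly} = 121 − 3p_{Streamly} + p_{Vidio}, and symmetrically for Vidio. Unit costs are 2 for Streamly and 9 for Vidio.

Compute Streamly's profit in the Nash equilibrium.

Streamly's profit: π = (p_{Streamly} − 2)(121 − 3p_{Streamly} + p_{Vidio}).
∂π/∂p_{Streamly} = 127 − 6p_{Streamly} + p_{Vidio} = 0 ⇒ p_{Streamly} = 127/6 + (1/6)p_{Vidio}.
Similarly p_{Vidio} = 74/3 + (1/6)p_{Streamly}.
Plugging p_{Vidio} into Streamly's best response: p_{Streamly} = 127/6 + (1/6)(74/3 + (1/6)p_{Streamly}) ⇒ (35/36)p_{Streamly} = 455/18, so p_{Streamly} = 26.
Then p_{Vidio} = 74/3 + (1/6)·26 = 29.
q_{Streamly} = 121 − 3·26 + 29 = 72.
Profit = (26 − 2)·72 = 1728.

1728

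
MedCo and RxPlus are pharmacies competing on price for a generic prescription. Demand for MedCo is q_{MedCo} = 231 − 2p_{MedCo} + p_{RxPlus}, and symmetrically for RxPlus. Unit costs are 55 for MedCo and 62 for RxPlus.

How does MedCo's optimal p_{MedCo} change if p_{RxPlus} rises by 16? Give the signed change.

4

MedCo's profit: π = (p_{MedCo} − 55)(231 − 2p_{MedCo} + p_{RxPlus}).
∂π/∂p_{MedCo} = 341 − 4p_{MedCo} + p_{RxPlus} = 0 ⇒ p_{MedCo} = 85.25 + 0.25p_{RxPlus}.
The reaction-function slope is 0.25, so a 16-unit rise in p_{RxPlus} moves p_{MedCo} by 0.25 × 16 = 4. MedCo's best response rises — the actions are strategic complements.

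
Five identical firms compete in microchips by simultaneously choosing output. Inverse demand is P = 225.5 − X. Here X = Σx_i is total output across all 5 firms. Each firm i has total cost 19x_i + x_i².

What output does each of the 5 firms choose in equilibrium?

A representative firm's profit is π_i = x_i(225.5 − X) − 19x_i − x_i², with X = x_i + Σ_{j≠i} x_j.
First-order condition: 206.5 − 4x_i − Σ_{j≠i} x_j = 0.
Imposing symmetry (x_j = x for all j) turns Σ_{j≠i} x_j into 4x, so 206.5 = 8x and x = 25.8125.

25.8125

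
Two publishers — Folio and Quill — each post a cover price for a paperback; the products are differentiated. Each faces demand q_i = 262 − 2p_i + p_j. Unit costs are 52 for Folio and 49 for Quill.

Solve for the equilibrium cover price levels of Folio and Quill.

Folio's profit: π = (p_{Folio} − 52)(262 − 2p_{Folio} + p_{Quill}).
∂π/∂p_{Folio} = 366 − 4p_{Folio} + p_{Quill} = 0 ⇒ p_{Folio} = 91.5 + 0.25p_{Quill}.
Similarly p_{Quill} = 90 + 0.25p_{Folio}.
Solving the two reaction functions simultaneously: (1 − (0.25)(0.25))p_{Folio} = 91.5 + 0.25·90, so 0.9375p_{Folio} = 114 and p_{Folio} = 121.6.
Then p_{Quill} = 90 + 0.25·121.6 = 120.4.

121.6, 120.4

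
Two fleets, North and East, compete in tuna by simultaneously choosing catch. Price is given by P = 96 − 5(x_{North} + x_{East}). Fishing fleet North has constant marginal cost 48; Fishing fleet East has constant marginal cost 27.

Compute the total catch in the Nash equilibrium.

Fishing fleet North's profit: π = x_{North}(96 − 5(x_{North} + x_{East})) − 48x_{North}.
∂π/∂x_{North} = 48 − 10x_{North} − 5x_{East} = 0, so x_{North} = 4.8 − 0.5x_{East}.
By the same steps for East: x_{East} = 6.9 − 0.5x_{North}.
Plugging x_{East} into North's best response: x_{North} = 4.8 − 0.5(6.9 − 0.5x_{North}) ⇒ 0.75x_{North} = 1.35, so x_{North} = 1.8.
Then x_{East} = 6.9 − 0.5·1.8 = 6.
Total catch: 1.8 + 6 = 7.8.

7.8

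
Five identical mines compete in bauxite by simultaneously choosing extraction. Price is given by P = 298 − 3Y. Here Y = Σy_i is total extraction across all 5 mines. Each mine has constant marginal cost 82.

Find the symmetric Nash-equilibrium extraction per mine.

12

A representative mine's profit is π_i = y_i(298 − 3Y) − 82y_i, with Y = y_i + Σ_{j≠i} y_j.
First-order condition: 216 − 6y_i − 3Σ_{j≠i} y_j = 0.
In a symmetric equilibrium every mine chooses the same y, so Σ_{j≠i} y_j = 4y. The condition becomes 216 − 18y = 0, giving y = 216/18 = 12.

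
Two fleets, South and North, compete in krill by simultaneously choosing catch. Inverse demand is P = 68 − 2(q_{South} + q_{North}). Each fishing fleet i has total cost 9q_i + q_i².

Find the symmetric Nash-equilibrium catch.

Fishing fleet South's profit: π = q_{South}(68 − 2(q_{South} + q_{North})) − 9q_{South} − q_{South}².
∂π/∂q_{South} = 59 − 6q_{South} − 2q_{North} = 0, so q_{South} = 59/6 − (1/3)q_{North}.
By symmetry q_{North} = q_{South}; substituting into the reaction function, (4/3)q_{South} = 59/6 and q_{South} = 7.375.

7.375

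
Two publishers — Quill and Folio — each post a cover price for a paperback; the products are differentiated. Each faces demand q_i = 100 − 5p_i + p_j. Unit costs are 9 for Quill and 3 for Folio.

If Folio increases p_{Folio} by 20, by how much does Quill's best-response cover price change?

2

Quill's profit: π = (p_{Quill} − 9)(100 − 5p_{Quill} + p_{Folio}).
∂π/∂p_{Quill} = 145 − 10p_{Quill} + p_{Folio} = 0 ⇒ p_{Quill} = 14.5 + 0.1p_{Folio}.
The reaction-function slope is 0.1, so a 20-unit rise in p_{Folio} moves p_{Quill} by 0.1 × 20 = 2. Quill's best response rises — the actions are strategic complements.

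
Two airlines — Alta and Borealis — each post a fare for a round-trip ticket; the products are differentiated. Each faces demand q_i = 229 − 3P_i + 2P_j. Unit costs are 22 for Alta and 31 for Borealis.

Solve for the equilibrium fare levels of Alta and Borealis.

75.4375, 78.8125

Alta's profit: π = (P_{Alta} − 22)(229 − 3P_{Alta} + 2P_{Borealis}).
∂π/∂P_{Alta} = 295 − 6P_{Alta} + 2P_{Borealis} = 0 ⇒ P_{Alta} = 295/6 + (1/3)P_{Borealis}.
Similarly P_{Borealis} = 161/3 + (1/3)P_{Alta}.
Plugging P_{Borealis} into Alta's best response: P_{Alta} = 295/6 + (1/3)(161/3 + (1/3)P_{Alta}) ⇒ (8/9)P_{Alta} = 1207/18, so P_{Alta} = 75.4375.
Then P_{Borealis} = 161/3 + (1/3)·75.4375 = 78.8125.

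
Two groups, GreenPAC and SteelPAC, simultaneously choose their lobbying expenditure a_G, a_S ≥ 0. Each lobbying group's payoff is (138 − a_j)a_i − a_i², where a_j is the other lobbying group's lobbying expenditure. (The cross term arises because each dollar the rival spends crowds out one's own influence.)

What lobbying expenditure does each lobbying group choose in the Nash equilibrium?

46

GreenPAC's payoff is (138 − a_S)a_G − a_G².
∂π/∂a_G = 138 − a_S − 2a_G = 0, so a_G = 69 − 0.5a_S.
The game is symmetric, so in equilibrium a_S = a_G: the reaction function gives 1.5a_G = 69, hence a_G = 46.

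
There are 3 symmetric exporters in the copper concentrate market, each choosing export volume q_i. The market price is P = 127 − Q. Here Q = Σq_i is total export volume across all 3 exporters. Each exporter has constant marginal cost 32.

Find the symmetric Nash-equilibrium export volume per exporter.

A representative exporter's profit is π_i = q_i(127 − Q) − 32q_i, with Q = q_i + Σ_{j≠i} q_j.
First-order condition: 95 − 2q_i − Σ_{j≠i} q_j = 0.
Imposing symmetry (q_j = q for all j) turns Σ_{j≠i} q_j into 2q, so 95 = 4q and q = 23.75.

23.75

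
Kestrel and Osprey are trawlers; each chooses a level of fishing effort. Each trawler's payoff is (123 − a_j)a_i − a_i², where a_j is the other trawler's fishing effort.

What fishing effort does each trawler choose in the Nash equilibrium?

41

Kestrel's payoff is (123 − a_O)a_K − a_K².
∂π/∂a_K = 123 − a_O − 2a_K = 0, so a_K = 61.5 − 0.5a_O.
The game is symmetric, so in equilibrium a_O = a_K: the reaction function gives 1.5a_K = 61.5, hence a_K = 41.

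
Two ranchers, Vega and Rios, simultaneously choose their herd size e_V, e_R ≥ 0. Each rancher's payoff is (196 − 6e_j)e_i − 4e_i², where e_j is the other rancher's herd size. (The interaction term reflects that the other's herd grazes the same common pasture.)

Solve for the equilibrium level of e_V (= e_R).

14

Vega's payoff is (196 − 6e_R)e_V − 4e_V².
∂π/∂e_V = 196 − 6e_R − 8e_V = 0, so e_V = 24.5 − 0.75e_R.
The game is symmetric, so in equilibrium e_R = e_V: the reaction function gives 1.75e_V = 24.5, hence e_V = 14.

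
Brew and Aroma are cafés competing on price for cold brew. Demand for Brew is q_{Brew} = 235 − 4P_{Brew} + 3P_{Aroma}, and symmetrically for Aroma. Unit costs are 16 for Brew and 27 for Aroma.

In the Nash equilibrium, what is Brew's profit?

Brew's profit: π = (P_{Brew} − 16)(235 − 4P_{Brew} + 3P_{Aroma}).
∂π/∂P_{Brew} = 299 − 8P_{Brew} + 3P_{Aroma} = 0 ⇒ P_{Brew} = 37.375 + 0.375P_{Aroma}.
Similarly P_{Aroma} = 42.875 + 0.375P_{Brew}.
Substituting the second reaction function into the first: P_{Brew} = 37.375 + 0.375(42.875 + 0.375P_{Brew}), which gives (55/64)P_{Brew} = 3421/64 ⇒ P_{Brew} = 62.2.
Then P_{Aroma} = 42.875 + 0.375·62.2 = 66.2.
q_{Brew} = 235 − 4·62.2 + 3·66.2 = 184.8.
Profit = (62.2 − 16)·184.8 = 8537.76.

8537.76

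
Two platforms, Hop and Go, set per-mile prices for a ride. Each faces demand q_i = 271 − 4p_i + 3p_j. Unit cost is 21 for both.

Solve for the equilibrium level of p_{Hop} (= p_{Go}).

Hop's profit: π = (p_{Hop} − 21)(271 − 4p_{Hop} + 3p_{Go}).
∂π/∂p_{Hop} = 355 − 8p_{Hop} + 3p_{Go} = 0 ⇒ p_{Hop} = 44.375 + 0.375p_{Go}.
Setting p_{Hop} = p_{Go} in the reaction function: p_{Hop} = 44.375 + 0.375p_{Hop}, so p_{Hop} = 44.375 / 0.625 = 71.

71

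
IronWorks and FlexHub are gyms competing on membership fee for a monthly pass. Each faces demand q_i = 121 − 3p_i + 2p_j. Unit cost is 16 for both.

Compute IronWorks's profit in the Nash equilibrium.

IronWorks's profit: π = (p_{IronWorks} − 16)(121 − 3p_{IronWorks} + 2p_{FlexHub}).
∂π/∂p_{IronWorks} = 169 − 6p_{IronWorks} + 2p_{FlexHub} = 0 ⇒ p_{IronWorks} = 169/6 + (1/3)p_{FlexHub}.
Setting p_{IronWorks} = p_{FlexHub} in the reaction function: p_{IronWorks} = 169/6 + (1/3)p_{IronWorks}, so p_{IronWorks} = (169/6) / (2/3) = 42.25.
q_{IronWorks} = 121 − 3·42.25 + 2·42.25 = 78.75.
Profit = (42.25 − 16)·78.75 = 2067.1875.

2067.1875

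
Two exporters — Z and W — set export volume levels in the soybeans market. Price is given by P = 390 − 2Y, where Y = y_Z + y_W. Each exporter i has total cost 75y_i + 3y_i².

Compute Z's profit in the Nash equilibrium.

Exporter Z's profit: π = y_Z(390 − 2(y_Z + y_W)) − 75y_Z − 3y_Z².
∂π/∂y_Z = 315 − 10y_Z − 2y_W = 0, so y_Z = 31.5 − 0.2y_W.
Setting y_Z = y_W in the reaction function: y_Z = 31.5 − 0.2y_Z, so y_Z = 31.5 / 1.2 = 26.25.
Price P = 390 − 2·52.5 = 285.
Z's profit: (285 − 75)·26.25 − 3(26.25)² = 3445.3125.

3445.3125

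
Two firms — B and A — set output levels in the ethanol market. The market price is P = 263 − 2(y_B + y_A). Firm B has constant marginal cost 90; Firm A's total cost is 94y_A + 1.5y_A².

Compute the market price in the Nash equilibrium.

162.75

Firm B's profit: π = y_B(263 − 2(y_B + y_A)) − 90y_B.
∂π/∂y_B = 173 − 4y_B − 2y_A = 0, so y_B = 43.25 − 0.5y_A.
For A: ∂π/∂y_A = 169 − 7y_A − 2y_B = 0 ⇒ y_A = 169/7 − (2/7)y_B.
Plugging y_A into B's best response: y_B = 43.25 − 0.5(169/7 − (2/7)y_B) ⇒ (6/7)y_B = 873/28, so y_B = 36.375.
Then y_A = 169/7 − (2/7)·36.375 = 13.75.
Equilibrium price: P = 263 − 2·50.125 = 162.75.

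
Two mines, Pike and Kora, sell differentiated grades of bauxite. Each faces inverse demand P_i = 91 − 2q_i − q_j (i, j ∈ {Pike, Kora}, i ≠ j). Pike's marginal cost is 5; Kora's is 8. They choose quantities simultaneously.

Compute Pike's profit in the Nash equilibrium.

Mine Pike's profit: π = q_{Pike}(91 − 2q_{Pike} − q_{Kora}) − 5q_{Pike}.
∂π/∂q_{Pike} = 86 − 4q_{Pike} − q_{Kora} = 0 ⇒ q_{Pike} = 21.5 − 0.25q_{Kora}.
Similarly q_{Kora} = 20.75 − 0.25q_{Pike}.
Substituting the second reaction function into the first: q_{Pike} = 21.5 − 0.25(20.75 − 0.25q_{Pike}), which gives 0.9375q_{Pike} = 16.3125 ⇒ q_{Pike} = 17.4.
Then q_{Kora} = 20.75 − 0.25·17.4 = 16.4.
P_{Pike} = 91 − 2·17.4 − 16.4 = 39.8.
Profit = (39.8 − 5)·17.4 = 605.52.

605.52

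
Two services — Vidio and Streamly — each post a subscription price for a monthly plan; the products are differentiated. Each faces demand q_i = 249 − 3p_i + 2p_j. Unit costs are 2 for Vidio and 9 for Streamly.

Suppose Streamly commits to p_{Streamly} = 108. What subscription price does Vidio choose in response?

78.5

Vidio's profit: π = (p_{Vidio} − 2)(249 − 3p_{Vidio} + 2p_{Streamly}).
∂π/∂p_{Vidio} = 255 − 6p_{Vidio} + 2p_{Streamly} = 0 ⇒ p_{Vidio} = 42.5 + (1/3)p_{Streamly}.
At p_{Streamly} = 108: p_{Vidio} = 42.5 + (1/3)·108 = 78.5.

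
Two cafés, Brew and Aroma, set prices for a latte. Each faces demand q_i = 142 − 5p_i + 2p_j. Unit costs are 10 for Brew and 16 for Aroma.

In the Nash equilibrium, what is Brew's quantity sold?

73.125

Brew's profit: π = (p_{Brew} − 10)(142 − 5p_{Brew} + 2p_{Aroma}).
∂π/∂p_{Brew} = 192 − 10p_{Brew} + 2p_{Aroma} = 0 ⇒ p_{Brew} = 19.2 + 0.2p_{Aroma}.
Similarly p_{Aroma} = 22.2 + 0.2p_{Brew}.
Plugging p_{Aroma} into Brew's best response: p_{Brew} = 19.2 + 0.2(22.2 + 0.2p_{Brew}) ⇒ 0.96p_{Brew} = 23.64, so p_{Brew} = 24.625.
Then p_{Aroma} = 22.2 + 0.2·24.625 = 27.125.
q_{Brew} = 142 − 5·24.625 + 2·27.125 = 73.125.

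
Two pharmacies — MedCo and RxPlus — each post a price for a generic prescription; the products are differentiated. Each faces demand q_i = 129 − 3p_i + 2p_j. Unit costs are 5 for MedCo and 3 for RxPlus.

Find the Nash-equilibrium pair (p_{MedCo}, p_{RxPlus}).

35.625, 34.875

MedCo's profit: π = (p_{MedCo} − 5)(129 − 3p_{MedCo} + 2p_{RxPlus}).
∂π/∂p_{MedCo} = 144 − 6p_{MedCo} + 2p_{RxPlus} = 0 ⇒ p_{MedCo} = 24 + (1/3)p_{RxPlus}.
Similarly p_{RxPlus} = 23 + (1/3)p_{MedCo}.
Substituting the second reaction function into the first: p_{MedCo} = 24 + (1/3)(23 + (1/3)p_{MedCo}), which gives (8/9)p_{MedCo} = 95/3 ⇒ p_{MedCo} = 35.625.
Then p_{RxPlus} = 23 + (1/3)·35.625 = 34.875.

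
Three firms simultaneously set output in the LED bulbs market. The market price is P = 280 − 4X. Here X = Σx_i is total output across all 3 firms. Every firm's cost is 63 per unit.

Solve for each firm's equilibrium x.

13.5625

A representative firm's profit is π_i = x_i(280 − 4X) − 63x_i, with X = x_i + Σ_{j≠i} x_j.
First-order condition: 217 − 8x_i − 4Σ_{j≠i} x_j = 0.
Imposing symmetry (x_j = x for all j) turns Σ_{j≠i} x_j into 2x, so 217 = 16x and x = 13.5625.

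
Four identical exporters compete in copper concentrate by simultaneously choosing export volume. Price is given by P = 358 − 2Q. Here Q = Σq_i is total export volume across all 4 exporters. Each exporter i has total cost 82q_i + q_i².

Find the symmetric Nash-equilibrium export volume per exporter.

A representative exporter's profit is π_i = q_i(358 − 2Q) − 82q_i − q_i², with Q = q_i + Σ_{j≠i} q_j.
First-order condition: 276 − 6q_i − 2Σ_{j≠i} q_j = 0.
In a symmetric equilibrium every exporter chooses the same q, so Σ_{j≠i} q_j = 3q. The condition becomes 276 − 12q = 0, giving q = 276/12 = 23.

23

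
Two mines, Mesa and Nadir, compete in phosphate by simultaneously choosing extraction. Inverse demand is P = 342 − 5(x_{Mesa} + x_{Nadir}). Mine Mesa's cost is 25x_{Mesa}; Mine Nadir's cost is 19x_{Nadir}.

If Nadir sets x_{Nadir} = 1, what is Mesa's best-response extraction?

Mine Mesa's profit: π = x_{Mesa}(342 − 5(x_{Mesa} + x_{Nadir})) − 25x_{Mesa}.
∂π/∂x_{Mesa} = 317 − 10x_{Mesa} − 5x_{Nadir} = 0, so x_{Mesa} = 31.7 − 0.5x_{Nadir}.
At x_{Nadir} = 1: x_{Mesa} = 31.7 − 0.5·1 = 31.2.

31.2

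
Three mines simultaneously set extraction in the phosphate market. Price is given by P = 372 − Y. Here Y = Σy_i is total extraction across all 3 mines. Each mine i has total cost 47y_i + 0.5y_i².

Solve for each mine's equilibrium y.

A representative mine's profit is π_i = y_i(372 − Y) − 47y_i − 0.5y_i², with Y = y_i + Σ_{j≠i} y_j.
First-order condition: 325 − 3y_i − Σ_{j≠i} y_j = 0.
Imposing symmetry (y_j = y for all j) turns Σ_{j≠i} y_j into 2y, so 325 = 5y and y = 65.

65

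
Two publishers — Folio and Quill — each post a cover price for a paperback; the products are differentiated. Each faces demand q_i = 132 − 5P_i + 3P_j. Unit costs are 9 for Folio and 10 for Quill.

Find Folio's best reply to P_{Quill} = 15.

Folio's profit: π = (P_{Folio} − 9)(132 − 5P_{Folio} + 3P_{Quill}).
∂π/∂P_{Folio} = 177 − 10P_{Folio} + 3P_{Quill} = 0 ⇒ P_{Folio} = 17.7 + 0.3P_{Quill}.
At P_{Quill} = 15: P_{Folio} = 17.7 + 0.3·15 = 22.2.

22.2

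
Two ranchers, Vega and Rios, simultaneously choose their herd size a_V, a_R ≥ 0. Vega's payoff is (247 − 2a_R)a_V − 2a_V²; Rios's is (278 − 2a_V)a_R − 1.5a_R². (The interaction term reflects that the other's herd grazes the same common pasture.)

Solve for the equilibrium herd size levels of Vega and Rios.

Expanding Vega's payoff: 247a_V − 2a_Ra_V − 2a_V².
∂π/∂a_V = 247 − 2a_R − 4a_V = 0, so a_V = 61.75 − 0.5a_R.
Likewise for Rios: a_R = 278/3 − (2/3)a_V.
Plugging a_R into Vega's best response: a_V = 61.75 − 0.5(278/3 − (2/3)a_V) ⇒ (2/3)a_V = 185/12, so a_V = 23.125.
Then a_R = 278/3 − (2/3)·23.125 = 77.25.

23.125, 77.25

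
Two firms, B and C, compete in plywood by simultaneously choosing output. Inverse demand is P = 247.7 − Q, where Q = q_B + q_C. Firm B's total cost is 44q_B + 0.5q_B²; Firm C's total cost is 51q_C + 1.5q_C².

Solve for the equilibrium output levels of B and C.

Firm B's profit: π = q_B(247.7 − (q_B + q_C)) − 44q_B − 0.5q_B².
∂π/∂q_B = 203.7 − 3q_B − q_C = 0, so q_B = 67.9 − (1/3)q_C.
For C: ∂π/∂q_C = 196.7 − 5q_C − q_B = 0 ⇒ q_C = 39.34 − 0.2q_B.
Solving the two reaction functions simultaneously: (1 − (−1/3)(−0.2))q_B = 67.9 − (1/3)·39.34, so (14/15)q_B = 4109/75 and q_B = 58.7.
Then q_C = 39.34 − 0.2·58.7 = 27.6.

58.7, 27.6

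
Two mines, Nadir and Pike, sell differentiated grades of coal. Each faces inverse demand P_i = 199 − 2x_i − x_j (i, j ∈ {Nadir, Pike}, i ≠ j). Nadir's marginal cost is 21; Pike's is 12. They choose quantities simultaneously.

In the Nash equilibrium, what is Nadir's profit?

2450

Mine Nadir's profit: π = x_{Nadir}(199 − 2x_{Nadir} − x_{Pike}) − 21x_{Nadir}.
∂π/∂x_{Nadir} = 178 − 4x_{Nadir} − x_{Pike} = 0 ⇒ x_{Nadir} = 44.5 − 0.25x_{Pike}.
Similarly x_{Pike} = 46.75 − 0.25x_{Nadir}.
Solving the two reaction functions simultaneously: (1 − (−0.25)(−0.25))x_{Nadir} = 44.5 − 0.25·46.75, so 0.9375x_{Nadir} = 32.8125 and x_{Nadir} = 35.
Then x_{Pike} = 46.75 − 0.25·35 = 38.
P_{Nadir} = 199 − 2·35 − 38 = 91.
Profit = (91 − 21)·35 = 2450.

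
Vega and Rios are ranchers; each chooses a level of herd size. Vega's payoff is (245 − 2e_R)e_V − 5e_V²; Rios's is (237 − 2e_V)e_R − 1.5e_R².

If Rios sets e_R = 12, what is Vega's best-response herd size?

22.1

Expanding Vega's payoff: 245e_V − 2e_Re_V − 5e_V².
∂π/∂e_V = 245 − 2e_R − 10e_V = 0, so e_V = 24.5 − 0.2e_R.
At e_R = 12: e_V = 24.5 − 0.2·12 = 22.1.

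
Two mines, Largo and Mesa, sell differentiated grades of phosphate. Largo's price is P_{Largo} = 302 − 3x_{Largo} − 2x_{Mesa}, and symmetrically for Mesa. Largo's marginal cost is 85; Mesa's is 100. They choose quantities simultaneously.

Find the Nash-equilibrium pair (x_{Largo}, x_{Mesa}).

28.0625, 24.3125

Mine Largo's profit: π = x_{Largo}(302 − 3x_{Largo} − 2x_{Mesa}) − 85x_{Largo}.
∂π/∂x_{Largo} = 217 − 6x_{Largo} − 2x_{Mesa} = 0 ⇒ x_{Largo} = 217/6 − (1/3)x_{Mesa}.
Similarly x_{Mesa} = 101/3 − (1/3)x_{Largo}.
Solving the two reaction functions simultaneously: (1 − (−1/3)(−1/3))x_{Largo} = 217/6 − (1/3)·(101/3), so (8/9)x_{Largo} = 449/18 and x_{Largo} = 28.0625.
Then x_{Mesa} = 101/3 − (1/3)·28.0625 = 24.3125.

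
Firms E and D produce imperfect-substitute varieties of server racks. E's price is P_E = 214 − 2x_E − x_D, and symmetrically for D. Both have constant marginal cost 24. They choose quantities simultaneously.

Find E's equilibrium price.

100

Firm E's profit: π = x_E(214 − 2x_E − x_D) − 24x_E.
∂π/∂x_E = 190 − 4x_E − x_D = 0 ⇒ x_E = 47.5 − 0.25x_D.
By symmetry x_D = x_E; substituting into the reaction function, 1.25x_E = 47.5 and x_E = 38.
P_E = 214 − 2·38 − 38 = 100.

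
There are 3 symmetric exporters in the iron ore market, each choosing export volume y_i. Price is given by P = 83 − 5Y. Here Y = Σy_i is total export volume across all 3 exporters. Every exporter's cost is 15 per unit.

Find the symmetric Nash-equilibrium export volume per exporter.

A representative exporter's profit is π_i = y_i(83 − 5Y) − 15y_i, with Y = y_i + Σ_{j≠i} y_j.
First-order condition: 68 − 10y_i − 5Σ_{j≠i} y_j = 0.
Imposing symmetry (y_j = y for all j) turns Σ_{j≠i} y_j into 2y, so 68 = 20y and y = 3.4.

3.4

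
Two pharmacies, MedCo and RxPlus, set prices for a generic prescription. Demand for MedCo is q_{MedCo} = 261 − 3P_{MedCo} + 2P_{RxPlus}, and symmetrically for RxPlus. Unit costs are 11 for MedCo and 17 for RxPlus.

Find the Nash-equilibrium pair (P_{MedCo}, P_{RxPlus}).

MedCo's profit: π = (P_{MedCo} − 11)(261 − 3P_{MedCo} + 2P_{RxPlus}).
∂π/∂P_{MedCo} = 294 − 6P_{MedCo} + 2P_{RxPlus} = 0 ⇒ P_{MedCo} = 49 + (1/3)P_{RxPlus}.
Similarly P_{RxPlus} = 52 + (1/3)P_{MedCo}.
Plugging P_{RxPlus} into MedCo's best response: P_{MedCo} = 49 + (1/3)(52 + (1/3)P_{MedCo}) ⇒ (8/9)P_{MedCo} = 199/3, so P_{MedCo} = 74.625.
Then P_{RxPlus} = 52 + (1/3)·74.625 = 76.875.

74.625, 76.875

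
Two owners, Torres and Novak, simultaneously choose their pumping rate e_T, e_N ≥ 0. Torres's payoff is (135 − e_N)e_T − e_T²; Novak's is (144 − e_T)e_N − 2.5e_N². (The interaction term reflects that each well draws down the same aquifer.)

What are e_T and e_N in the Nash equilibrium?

59, 17

Expanding Torres's payoff: 135e_T − e_Ne_T − e_T².
∂π/∂e_T = 135 − e_N − 2e_T = 0, so e_T = 67.5 − 0.5e_N.
Likewise for Novak: e_N = 28.8 − 0.2e_T.
Plugging e_N into Torres's best response: e_T = 67.5 − 0.5(28.8 − 0.2e_T) ⇒ 0.9e_T = 53.1, so e_T = 59.
Then e_N = 28.8 − 0.2·59 = 17.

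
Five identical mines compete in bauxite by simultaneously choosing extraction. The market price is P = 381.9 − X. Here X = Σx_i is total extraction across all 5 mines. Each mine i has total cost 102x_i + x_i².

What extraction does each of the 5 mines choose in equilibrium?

34.9875

A representative mine's profit is π_i = x_i(381.9 − X) − 102x_i − x_i², with X = x_i + Σ_{j≠i} x_j.
First-order condition: 279.9 − 4x_i − Σ_{j≠i} x_j = 0.
Imposing symmetry (x_j = x for all j) turns Σ_{j≠i} x_j into 4x, so 279.9 = 8x and x = 34.9875.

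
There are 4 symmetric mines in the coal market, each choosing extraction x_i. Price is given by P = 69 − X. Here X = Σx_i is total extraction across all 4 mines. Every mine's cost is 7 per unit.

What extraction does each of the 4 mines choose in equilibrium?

12.4

A representative mine's profit is π_i = x_i(69 − X) − 7x_i, with X = x_i + Σ_{j≠i} x_j.
First-order condition: 62 − 2x_i − Σ_{j≠i} x_j = 0.
In a symmetric equilibrium every mine chooses the same x, so Σ_{j≠i} x_j = 3x. The condition becomes 62 − 5x = 0, giving x = 62/5 = 12.4.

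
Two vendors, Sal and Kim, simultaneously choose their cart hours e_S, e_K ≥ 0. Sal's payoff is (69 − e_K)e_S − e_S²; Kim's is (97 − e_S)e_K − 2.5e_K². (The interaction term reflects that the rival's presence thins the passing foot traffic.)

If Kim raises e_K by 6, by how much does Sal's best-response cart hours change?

Expanding Sal's payoff: 69e_S − e_Ke_S − e_S².
∂π/∂e_S = 69 − e_K − 2e_S = 0, so e_S = 34.5 − 0.5e_K.
The reaction-function slope is −0.5, so a 6-unit rise in e_K moves e_S by −0.5 × 6 = −3. Sal's best response falls — the actions are strategic substitutes.

-3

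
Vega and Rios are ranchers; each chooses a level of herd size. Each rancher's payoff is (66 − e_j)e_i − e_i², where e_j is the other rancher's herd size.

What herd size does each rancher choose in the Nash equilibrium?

Vega's payoff is (66 − e_R)e_V − e_V².
∂π/∂e_V = 66 − e_R − 2e_V = 0, so e_V = 33 − 0.5e_R.
The game is symmetric, so in equilibrium e_R = e_V: the reaction function gives 1.5e_V = 33, hence e_V = 22.

22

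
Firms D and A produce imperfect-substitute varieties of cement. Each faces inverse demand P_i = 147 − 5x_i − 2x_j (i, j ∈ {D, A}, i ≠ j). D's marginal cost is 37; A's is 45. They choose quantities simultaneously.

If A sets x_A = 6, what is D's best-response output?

9.8

Firm D's profit: π = x_D(147 − 5x_D − 2x_A) − 37x_D.
∂π/∂x_D = 110 − 10x_D − 2x_A = 0 ⇒ x_D = 11 − 0.2x_A.
At x_A = 6: x_D = 11 − 0.2·6 = 9.8.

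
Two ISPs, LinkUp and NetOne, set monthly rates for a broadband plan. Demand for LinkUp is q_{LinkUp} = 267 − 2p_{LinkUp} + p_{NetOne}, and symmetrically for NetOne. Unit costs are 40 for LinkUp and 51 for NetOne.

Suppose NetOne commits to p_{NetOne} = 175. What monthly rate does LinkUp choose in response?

LinkUp's profit: π = (p_{LinkUp} − 40)(267 − 2p_{LinkUp} + p_{NetOne}).
∂π/∂p_{LinkUp} = 347 − 4p_{LinkUp} + p_{NetOne} = 0 ⇒ p_{LinkUp} = 86.75 + 0.25p_{NetOne}.
At p_{NetOne} = 175: p_{LinkUp} = 86.75 + 0.25·175 = 130.5.

130.5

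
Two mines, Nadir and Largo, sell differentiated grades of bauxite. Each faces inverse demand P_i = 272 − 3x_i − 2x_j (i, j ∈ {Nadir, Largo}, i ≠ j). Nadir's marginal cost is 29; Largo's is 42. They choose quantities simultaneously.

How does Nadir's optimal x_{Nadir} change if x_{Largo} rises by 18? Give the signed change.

Mine Nadir's profit: π = x_{Nadir}(272 − 3x_{Nadir} − 2x_{Largo}) − 29x_{Nadir}.
∂π/∂x_{Nadir} = 243 − 6x_{Nadir} − 2x_{Largo} = 0 ⇒ x_{Nadir} = 40.5 − (1/3)x_{Largo}.
The reaction-function slope is −1/3, so an 18-unit rise in x_{Largo} moves x_{Nadir} by −1/3 × 18 = −6. Nadir's best response falls — the actions are strategic substitutes.

-6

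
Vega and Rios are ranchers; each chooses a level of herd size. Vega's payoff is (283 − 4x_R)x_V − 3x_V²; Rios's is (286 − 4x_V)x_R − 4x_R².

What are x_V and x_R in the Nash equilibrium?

35, 18.25

Expanding Vega's payoff: 283x_V − 4x_Rx_V − 3x_V².
∂π/∂x_V = 283 − 4x_R − 6x_V = 0, so x_V = 283/6 − (2/3)x_R.
Likewise for Rios: x_R = 35.75 − 0.5x_V.
Plugging x_R into Vega's best response: x_V = 283/6 − (2/3)(35.75 − 0.5x_V) ⇒ (2/3)x_V = 70/3, so x_V = 35.
Then x_R = 35.75 − 0.5·35 = 18.25.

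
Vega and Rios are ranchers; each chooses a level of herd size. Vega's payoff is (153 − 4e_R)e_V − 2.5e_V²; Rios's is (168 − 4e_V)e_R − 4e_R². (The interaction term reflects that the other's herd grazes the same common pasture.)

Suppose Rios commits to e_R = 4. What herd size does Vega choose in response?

Expanding Vega's payoff: 153e_V − 4e_Re_V − 2.5e_V².
∂π/∂e_V = 153 − 4e_R − 5e_V = 0, so e_V = 30.6 − 0.8e_R.
At e_R = 4: e_V = 30.6 − 0.8·4 = 27.4.

27.4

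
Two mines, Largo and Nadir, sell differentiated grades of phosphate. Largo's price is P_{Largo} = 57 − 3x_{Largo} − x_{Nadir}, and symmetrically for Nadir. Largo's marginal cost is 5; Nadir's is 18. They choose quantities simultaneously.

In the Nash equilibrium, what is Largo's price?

28.4

Mine Largo's profit: π = x_{Largo}(57 − 3x_{Largo} − x_{Nadir}) − 5x_{Largo}.
∂π/∂x_{Largo} = 52 − 6x_{Largo} − x_{Nadir} = 0 ⇒ x_{Largo} = 26/3 − (1/6)x_{Nadir}.
Similarly x_{Nadir} = 6.5 − (1/6)x_{Largo}.
Solving the two reaction functions simultaneously: (1 − (−1/6)(−1/6))x_{Largo} = 26/3 − (1/6)·6.5, so (35/36)x_{Largo} = 91/12 and x_{Largo} = 7.8.
Then x_{Nadir} = 6.5 − (1/6)·7.8 = 5.2.
P_{Largo} = 57 − 3·7.8 − 5.2 = 28.4.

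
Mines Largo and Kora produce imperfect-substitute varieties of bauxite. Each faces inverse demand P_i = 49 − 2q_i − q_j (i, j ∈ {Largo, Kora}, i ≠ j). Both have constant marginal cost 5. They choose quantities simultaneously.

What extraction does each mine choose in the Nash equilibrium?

8.8

Mine Largo's profit: π = q_{Largo}(49 − 2q_{Largo} − q_{Kora}) − 5q_{Largo}.
∂π/∂q_{Largo} = 44 − 4q_{Largo} − q_{Kora} = 0 ⇒ q_{Largo} = 11 − 0.25q_{Kora}.
Setting q_{Largo} = q_{Kora} in the reaction function: q_{Largo} = 11 − 0.25q_{Largo}, so q_{Largo} = 11 / 1.25 = 8.8.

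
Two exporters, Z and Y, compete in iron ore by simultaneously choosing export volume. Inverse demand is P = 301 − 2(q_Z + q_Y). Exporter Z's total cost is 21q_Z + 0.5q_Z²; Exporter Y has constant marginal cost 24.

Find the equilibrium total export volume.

Exporter Z's profit: π = q_Z(301 − 2(q_Z + q_Y)) − 21q_Z − 0.5q_Z².
∂π/∂q_Z = 280 − 5q_Z − 2q_Y = 0, so q_Z = 56 − 0.4q_Y.
For Y: ∂π/∂q_Y = 277 − 4q_Y − 2q_Z = 0 ⇒ q_Y = 69.25 − 0.5q_Z.
Substituting the second reaction function into the first: q_Z = 56 − 0.4(69.25 − 0.5q_Z), which gives 0.8q_Z = 28.3 ⇒ q_Z = 35.375.
Then q_Y = 69.25 − 0.5·35.375 = 51.5625.
Total export volume: 35.375 + 51.5625 = 86.9375.

86.9375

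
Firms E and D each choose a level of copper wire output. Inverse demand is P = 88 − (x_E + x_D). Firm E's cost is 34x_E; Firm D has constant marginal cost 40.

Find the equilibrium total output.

Firm E's profit: π = x_E(88 − (x_E + x_D)) − 34x_E.
∂π/∂x_E = 54 − 2x_E − x_D = 0, so x_E = 27 − 0.5x_D.
By the same steps for D: x_D = 24 − 0.5x_E.
Solving the two reaction functions simultaneously: (1 − (−0.5)(−0.5))x_E = 27 − 0.5·24, so 0.75x_E = 15 and x_E = 20.
Then x_D = 24 − 0.5·20 = 14.
Total output: 20 + 14 = 34.

34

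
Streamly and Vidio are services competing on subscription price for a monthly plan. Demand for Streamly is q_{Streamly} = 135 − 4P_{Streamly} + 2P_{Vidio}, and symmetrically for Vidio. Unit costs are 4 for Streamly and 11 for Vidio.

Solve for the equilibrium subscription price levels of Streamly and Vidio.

Streamly's profit: π = (P_{Streamly} − 4)(135 − 4P_{Streamly} + 2P_{Vidio}).
∂π/∂P_{Streamly} = 151 − 8P_{Streamly} + 2P_{Vidio} = 0 ⇒ P_{Streamly} = 18.875 + 0.25P_{Vidio}.
Similarly P_{Vidio} = 22.375 + 0.25P_{Streamly}.
Substituting the second reaction function into the first: P_{Streamly} = 18.875 + 0.25(22.375 + 0.25P_{Streamly}), which gives 0.9375P_{Streamly} = 783/32 ⇒ P_{Streamly} = 26.1.
Then P_{Vidio} = 22.375 + 0.25·26.1 = 28.9.

26.1, 28.9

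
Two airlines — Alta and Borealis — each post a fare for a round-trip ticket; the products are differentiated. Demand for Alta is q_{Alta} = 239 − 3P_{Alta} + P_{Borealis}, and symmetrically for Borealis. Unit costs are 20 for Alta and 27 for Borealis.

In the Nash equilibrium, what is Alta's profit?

4896.48

Alta's profit: π = (P_{Alta} − 20)(239 − 3P_{Alta} + P_{Borealis}).
∂π/∂P_{Alta} = 299 − 6P_{Alta} + P_{Borealis} = 0 ⇒ P_{Alta} = 299/6 + (1/6)P_{Borealis}.
Similarly P_{Borealis} = 160/3 + (1/6)P_{Alta}.
Substituting the second reaction function into the first: P_{Alta} = 299/6 + (1/6)(160/3 + (1/6)P_{Alta}), which gives (35/36)P_{Alta} = 1057/18 ⇒ P_{Alta} = 60.4.
Then P_{Borealis} = 160/3 + (1/6)·60.4 = 63.4.
q_{Alta} = 239 − 3·60.4 + 63.4 = 121.2.
Profit = (60.4 − 20)·121.2 = 4896.48.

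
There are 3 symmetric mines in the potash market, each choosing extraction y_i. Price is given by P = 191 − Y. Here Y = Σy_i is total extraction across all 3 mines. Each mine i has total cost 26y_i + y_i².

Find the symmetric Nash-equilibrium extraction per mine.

27.5

A representative mine's profit is π_i = y_i(191 − Y) − 26y_i − y_i², with Y = y_i + Σ_{j≠i} y_j.
First-order condition: 165 − 4y_i − Σ_{j≠i} y_j = 0.
In a symmetric equilibrium every mine chooses the same y, so Σ_{j≠i} y_j = 2y. The condition becomes 165 − 6y = 0, giving y = 165/6 = 27.5.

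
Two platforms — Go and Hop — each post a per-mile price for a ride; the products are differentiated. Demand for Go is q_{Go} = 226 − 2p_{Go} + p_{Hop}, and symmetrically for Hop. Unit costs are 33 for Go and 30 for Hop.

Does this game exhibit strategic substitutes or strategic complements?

strategic complements

Go's profit: π = (p_{Go} − 33)(226 − 2p_{Go} + p_{Hop}).
∂π/∂p_{Go} = 292 − 4p_{Go} + p_{Hop} = 0 ⇒ p_{Go} = 73 + 0.25p_{Hop}.
The best-response slope dp_{Go}/dp_{Hop} = 0.25 > 0: the reaction function is upward-sloping, so the choices are strategic complements.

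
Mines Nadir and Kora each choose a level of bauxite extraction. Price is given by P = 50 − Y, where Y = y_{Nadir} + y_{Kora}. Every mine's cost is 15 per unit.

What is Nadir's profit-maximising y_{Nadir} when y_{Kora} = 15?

Mine Nadir's profit: π = y_{Nadir}(50 − (y_{Nadir} + y_{Kora})) − 15y_{Nadir}.
∂π/∂y_{Nadir} = 35 − 2y_{Nadir} − y_{Kora} = 0, so y_{Nadir} = 17.5 − 0.5y_{Kora}.
At y_{Kora} = 15: y_{Nadir} = 17.5 − 0.5·15 = 10.

10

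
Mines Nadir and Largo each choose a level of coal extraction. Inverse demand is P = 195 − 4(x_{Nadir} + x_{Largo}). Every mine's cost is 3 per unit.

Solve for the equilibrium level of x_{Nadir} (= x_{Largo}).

16

Mine Nadir's profit: π = x_{Nadir}(195 − 4(x_{Nadir} + x_{Largo})) − 3x_{Nadir}.
∂π/∂x_{Nadir} = 192 − 8x_{Nadir} − 4x_{Largo} = 0, so x_{Nadir} = 24 − 0.5x_{Largo}.
By symmetry x_{Largo} = x_{Nadir}; substituting into the reaction function, 1.5x_{Nadir} = 24 and x_{Nadir} = 16.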